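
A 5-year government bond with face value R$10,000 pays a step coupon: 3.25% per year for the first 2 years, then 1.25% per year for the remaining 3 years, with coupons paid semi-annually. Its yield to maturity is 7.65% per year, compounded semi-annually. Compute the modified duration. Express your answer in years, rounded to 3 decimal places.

Periodic yield y = 0.03825. First find Macaulay duration:
  t   CF        PV=CF/(1+0.03825)^t    t·PV
  1       162.50       156.5134       156.5134
  2       162.50       150.7473       301.4946
  3       162.50       145.1936       435.5809
  4       162.50       139.8446       559.3783
  5        62.50        51.8048       259.0242
  6        62.50        49.8963       299.3778
  7        62.50        48.0581       336.4066
  8        62.50        46.2876       370.3007
  9        62.50        44.5823       401.2408
  10   10,062.50     6,913.3174    69,133.1739
  Σ                  7,746.2453    72,252.4910
P = 7,746.2453; Macaulay duration = 72,252.4910 / 7,746.2453 = 9.32742 half-year periods = 4.66371 years.
Modified duration = D_Mac / (1 + y) = 4.66371 / 1.03825 = 4.49190 years.

4.492 years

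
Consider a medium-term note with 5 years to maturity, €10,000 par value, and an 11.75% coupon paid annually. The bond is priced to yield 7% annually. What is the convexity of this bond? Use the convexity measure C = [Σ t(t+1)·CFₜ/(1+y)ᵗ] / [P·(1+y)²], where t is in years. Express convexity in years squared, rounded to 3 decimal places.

With y = 0.07:
  t   CF        PV=CF/(1+0.07)^t    t·PV        t(t+1)·PV
  1     1,175.00     1,098.1308     1,098.1308       2,196.2617
  2     1,175.00     1,026.2905     2,052.5810       6,157.7430
  3     1,175.00       959.1500     2,877.4500      11,509.8001
  4     1,175.00       896.4019     3,585.6075      17,928.0375
  5    11,175.00     7,967.6206    39,838.1028     239,028.6167
  Σ                 11,947.5938    49,451.8721     276,820.4589
P = 11,947.5938.
Convexity = Σ t(t+1)·PV / [P·(1+y)²] = 276,820.4589 / (11,947.5938 × 1.144900) = 20.23719.

20.237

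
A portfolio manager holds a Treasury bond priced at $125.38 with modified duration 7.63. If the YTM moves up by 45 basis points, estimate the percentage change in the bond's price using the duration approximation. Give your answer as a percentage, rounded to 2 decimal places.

-3.43%

Duration approximation: ΔP/P ≈ -D_mod · Δy = -7.63 × (+0.0045) = -0.034335.
As a percentage: -3.4335%.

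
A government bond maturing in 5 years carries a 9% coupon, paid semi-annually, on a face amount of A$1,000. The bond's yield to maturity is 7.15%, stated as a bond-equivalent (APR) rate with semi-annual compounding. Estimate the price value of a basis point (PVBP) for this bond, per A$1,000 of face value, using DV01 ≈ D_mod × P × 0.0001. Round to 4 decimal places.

Periodic yield y = 0.03575.
  t   CF        PV=CF/(1+0.03575)^t    t·PV
  1        45.00        43.4468        43.4468
  2        45.00        41.9472        83.8943
  3        45.00        40.4993       121.4979
  4        45.00        39.1014       156.4058
  5        45.00        37.7518       188.7591
  6        45.00        36.4488       218.6926
  7        45.00        35.1907       246.3349
  8        45.00        33.9761       271.8085
  9        45.00        32.8033       295.2300
  10    1,045.00       735.4732     7,354.7323
  Σ                  1,076.6386     8,980.8022
P = 1,076.6386; D_Mac = 8.34152 half-year periods = 4.17076 yrs; D_mod = 4.02680 yrs.
DV01 ≈ 4.02680 × 1,076.6386 × 0.0001 = 0.433541.

A$0.4335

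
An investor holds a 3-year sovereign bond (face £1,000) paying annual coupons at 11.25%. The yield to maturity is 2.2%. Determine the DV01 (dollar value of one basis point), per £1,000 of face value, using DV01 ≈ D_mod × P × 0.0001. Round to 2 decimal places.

Periodic yield y = 0.022.
  t   CF        PV=CF/(1+0.022)^t    t·PV
  1       112.50       110.0783       110.0783
  2       112.50       107.7087       215.4174
  3     1,112.50     1,042.1910     3,126.5731
  Σ                  1,259.9780     3,452.0688
P = 1,259.9780; D_Mac = 2.73978 yrs; D_mod = 2.68081 yrs.
DV01 ≈ 2.68081 × 1,259.9780 × 0.0001 = 0.337776.

£0.34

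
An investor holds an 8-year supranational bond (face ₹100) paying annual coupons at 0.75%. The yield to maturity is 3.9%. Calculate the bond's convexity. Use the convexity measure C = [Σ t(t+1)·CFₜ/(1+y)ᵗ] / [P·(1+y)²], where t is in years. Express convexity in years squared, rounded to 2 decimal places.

With y = 0.039:
  t   CF        PV=CF/(1+0.039)^t    t·PV        t(t+1)·PV
  1         0.75         0.7218         0.7218           1.4437
  2         0.75         0.6948         1.3895           4.1685
  3         0.75         0.6687         2.0060           8.0241
  4         0.75         0.6436         2.5743          12.8715
  5         0.75         0.6194         3.0971          18.5825
  6         0.75         0.5962         3.5770          25.0390
  7         0.75         0.5738         4.0165          32.1322
  8       100.75        74.1858       593.4862       5,341.3762
  Σ                     78.7040       610.8685       5,443.6378
P = 78.7040.
Convexity = Σ t(t+1)·PV / [P·(1+y)²] = 5,443.6378 / (78.7040 × 1.079521) = 64.07097.

64.07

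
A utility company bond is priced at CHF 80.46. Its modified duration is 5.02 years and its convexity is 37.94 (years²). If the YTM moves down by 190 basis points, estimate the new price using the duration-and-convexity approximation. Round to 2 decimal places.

CHF 88.69

Duration effect: -D_mod·Δy = -5.02 × (-0.019) = +0.095380
Convexity effect: ½·C·(Δy)² = 0.5 × 37.94 × (-0.019)² = +0.00684817
ΔP/P ≈ +0.095380 + 0.00684817 = +0.10222817
New price ≈ 80.46 × (1 + 0.10222817) = 88.6852785582.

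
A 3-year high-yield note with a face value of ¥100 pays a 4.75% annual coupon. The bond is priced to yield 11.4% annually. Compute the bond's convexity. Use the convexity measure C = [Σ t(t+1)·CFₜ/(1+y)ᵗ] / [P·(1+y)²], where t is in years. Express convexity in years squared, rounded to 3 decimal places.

9.039

With y = 0.114:
  t   CF        PV=CF/(1+0.114)^t    t·PV        t(t+1)·PV
  1         4.75         4.2639         4.2639           8.5278
  2         4.75         3.8276         7.6551          22.9654
  3       104.75        75.7702       227.3106         909.2425
  Σ                     83.8617       239.2297         940.7357
P = 83.8617.
Convexity = Σ t(t+1)·PV / [P·(1+y)²] = 940.7357 / (83.8617 × 1.240996) = 9.03928.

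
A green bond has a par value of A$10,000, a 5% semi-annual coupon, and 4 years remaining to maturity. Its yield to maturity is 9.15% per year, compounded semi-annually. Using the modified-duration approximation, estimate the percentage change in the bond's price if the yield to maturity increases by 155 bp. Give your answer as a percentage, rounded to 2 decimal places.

Periodic yield y = 0.04575. Modified duration first:
  t   CF        PV=CF/(1+0.04575)^t    t·PV
  1       250.00       239.0629       239.0629
  2       250.00       228.6042       457.2085
  3       250.00       218.6031       655.8094
  4       250.00       209.0396       836.1583
  5       250.00       199.8944       999.4720
  6       250.00       191.1493     1,146.8960
  7       250.00       182.7868     1,279.5078
  8    10,250.00     7,166.3973    57,331.1781
  Σ                  8,635.5376    62,945.2929
P = 8,635.5376; D_Mac = 7.28910 half-year periods = 3.64455 yrs; D_mod = 3.64455/(1+0.04575) = 3.48511 yrs.
ΔP/P ≈ -D_mod · Δy = -3.48511 × (+0.0155) = -0.054019 = -5.4019%.

-5.40%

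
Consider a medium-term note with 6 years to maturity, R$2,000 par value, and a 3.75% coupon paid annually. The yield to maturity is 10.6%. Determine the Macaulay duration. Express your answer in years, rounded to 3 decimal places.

Periodic yield y = 0.106. Discount each cash flow and weight by its year:
  t   CF        PV=CF/(1+0.106)^t    t·PV
  1        75.00        67.8119        67.8119
  2        75.00        61.3128       122.6256
  3        75.00        55.4365       166.3095
  4        75.00        50.1234       200.4937
  5        75.00        45.3196       226.5978
  6     2,075.00     1,133.6718     6,802.0307
  Σ                  1,413.6760     7,585.8692
Price P = Σ PV = 1,413.6760.
Macaulay duration = Σ(t·PV) / P = 7,585.8692 / 1,413.6760 = 5.36606 years.

5.366 years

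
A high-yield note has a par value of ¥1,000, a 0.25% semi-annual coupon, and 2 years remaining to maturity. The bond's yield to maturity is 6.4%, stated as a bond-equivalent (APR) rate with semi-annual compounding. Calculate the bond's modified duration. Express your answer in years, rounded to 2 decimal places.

Periodic yield y = 0.032. First find Macaulay duration:
  t   CF        PV=CF/(1+0.032)^t    t·PV
  1         1.25         1.2112         1.2112
  2         1.25         1.1737         2.3474
  3         1.25         1.1373         3.4119
  4     1,001.25       882.7216     3,530.8863
  Σ                    886.2438     3,537.8568
P = 886.2438; Macaulay duration = 3,537.8568 / 886.2438 = 3.99197 half-year periods = 1.99598 years.
Modified duration = D_Mac / (1 + y) = 1.99598 / 1.032 = 1.93409 years.

1.93 years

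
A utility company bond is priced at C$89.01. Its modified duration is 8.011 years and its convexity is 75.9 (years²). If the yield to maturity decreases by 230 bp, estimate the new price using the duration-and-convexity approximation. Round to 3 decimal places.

C$107.197

Duration effect: -D_mod·Δy = -8.011 × (-0.023) = +0.184253
Convexity effect: ½·C·(Δy)² = 0.5 × 75.9 × (-0.023)² = +0.02007555
ΔP/P ≈ +0.184253 + 0.02007555 = +0.20432855
New price ≈ 89.01 × (1 + 0.20432855) = 107.1972842355.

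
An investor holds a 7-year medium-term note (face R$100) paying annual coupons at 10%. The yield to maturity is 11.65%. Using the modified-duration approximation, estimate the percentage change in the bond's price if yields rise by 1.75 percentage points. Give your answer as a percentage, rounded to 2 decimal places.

Periodic yield y = 0.1165. Modified duration first:
  t   CF        PV=CF/(1+0.1165)^t    t·PV
  1        10.00         8.9566         8.9566
  2        10.00         8.0220        16.0440
  3        10.00         7.1850        21.5549
  4        10.00         6.4352        25.7410
  5        10.00         5.7638        28.8188
  6        10.00         5.1624        30.9741
  7       110.00        50.8606       356.0243
  Σ                     92.3855       488.1136
P = 92.3855; D_Mac = 5.28344 yrs; D_mod = 5.28344/(1+0.1165) = 4.73215 yrs.
ΔP/P ≈ -D_mod · Δy = -4.73215 × (+0.0175) = -0.082813 = -8.2813%.

-8.28%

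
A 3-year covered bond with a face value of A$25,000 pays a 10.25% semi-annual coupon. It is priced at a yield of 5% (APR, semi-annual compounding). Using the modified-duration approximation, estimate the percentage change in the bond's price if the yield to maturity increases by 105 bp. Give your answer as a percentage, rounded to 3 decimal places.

Periodic yield y = 0.025. Modified duration first:
  t   CF        PV=CF/(1+0.025)^t    t·PV
  1     1,281.25     1,250.0000     1,250.0000
  2     1,281.25     1,219.5122     2,439.0244
  3     1,281.25     1,189.7680     3,569.3040
  4     1,281.25     1,160.7493     4,642.9971
  5     1,281.25     1,132.4383     5,662.1915
  6    26,281.25    22,662.2395   135,973.4371
  Σ                 28,614.7073   153,536.9540
P = 28,614.7073; D_Mac = 5.36567 half-year periods = 2.68283 yrs; D_mod = 2.68283/(1+0.025) = 2.61740 yrs.
ΔP/P ≈ -D_mod · Δy = -2.61740 × (+0.0105) = -0.027483 = -2.7483%.

-2.748%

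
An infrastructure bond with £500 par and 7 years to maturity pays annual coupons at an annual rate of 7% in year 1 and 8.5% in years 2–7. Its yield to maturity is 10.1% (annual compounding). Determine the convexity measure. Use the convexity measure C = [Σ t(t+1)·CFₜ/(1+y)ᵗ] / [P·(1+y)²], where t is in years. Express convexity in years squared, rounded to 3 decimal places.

33.617

With y = 0.101:
  t   CF        PV=CF/(1+0.101)^t    t·PV        t(t+1)·PV
  1        35.00        31.7893        31.7893          63.5786
  2        42.50        35.0602        70.1204         210.3612
  3        42.50        31.8440        95.5319         382.1274
  4        42.50        28.9228       115.6910         578.4551
  5        42.50        26.2695       131.3477         788.0860
  6        42.50        23.8597       143.1582       1,002.1075
  7       542.50       276.6231     1,936.3620      15,490.8959
  Σ                    454.3686     2,524.0004      18,515.6116
P = 454.3686.
Convexity = Σ t(t+1)·PV / [P·(1+y)²] = 18,515.6116 / (454.3686 × 1.212201) = 33.61671.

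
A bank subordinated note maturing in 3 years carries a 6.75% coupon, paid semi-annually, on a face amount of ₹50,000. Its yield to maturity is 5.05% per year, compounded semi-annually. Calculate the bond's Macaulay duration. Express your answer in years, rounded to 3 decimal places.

Periodic yield y = 0.02525. Discount each cash flow and weight by its period:
  t   CF        PV=CF/(1+0.02525)^t    t·PV
  1     1,687.50     1,645.9400     1,645.9400
  2     1,687.50     1,605.4036     3,210.8071
  3     1,687.50     1,565.8655     4,697.5964
  4     1,687.50     1,527.3011     6,109.2045
  5     1,687.50     1,489.6865     7,448.4327
  6    51,687.50    44,504.8006   267,028.8033
  Σ                 52,338.9973   290,140.7841
Price P = Σ PV = 52,338.9973.
Macaulay duration = Σ(t·PV) / P = 290,140.7841 / 52,338.9973 = 5.54349 half-year periods.
In years: 5.54349 / 2 = 2.77175 years.

2.772 years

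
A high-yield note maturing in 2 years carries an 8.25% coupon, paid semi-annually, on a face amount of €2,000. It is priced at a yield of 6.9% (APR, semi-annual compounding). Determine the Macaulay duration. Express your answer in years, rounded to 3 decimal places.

Periodic yield y = 0.0345. Discount each cash flow and weight by its period:
  t   CF        PV=CF/(1+0.0345)^t    t·PV
  1        82.50        79.7487        79.7487
  2        82.50        77.0891       154.1782
  3        82.50        74.5182       223.5547
  4     2,082.50     1,818.2895     7,273.1580
  Σ                  2,049.6455     7,730.6395
Price P = Σ PV = 2,049.6455.
Macaulay duration = Σ(t·PV) / P = 7,730.6395 / 2,049.6455 = 3.77170 half-year periods.
In years: 3.77170 / 2 = 1.88585 years.

1.886 years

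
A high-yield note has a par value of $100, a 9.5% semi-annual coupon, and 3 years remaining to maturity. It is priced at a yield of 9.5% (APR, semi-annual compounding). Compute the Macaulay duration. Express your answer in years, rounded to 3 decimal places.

Periodic yield y = 0.0475. Discount each cash flow and weight by its period:
  t   CF        PV=CF/(1+0.0475)^t    t·PV
  1         4.75         4.5346         4.5346
  2         4.75         4.3290         8.6580
  3         4.75         4.1327        12.3980
  4         4.75         3.9453        15.7811
  5         4.75         3.7664        18.8319
  6       104.75        79.2921       475.7525
  Σ                    100.0000       535.9561
Price P = Σ PV = 100.0000.
Macaulay duration = Σ(t·PV) / P = 535.9561 / 100.0000 = 5.35956 half-year periods.
In years: 5.35956 / 2 = 2.67978 years.

2.680 years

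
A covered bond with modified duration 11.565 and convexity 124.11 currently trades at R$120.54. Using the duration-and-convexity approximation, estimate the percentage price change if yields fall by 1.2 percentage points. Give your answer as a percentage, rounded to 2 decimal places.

+14.77%

Duration effect: -D_mod·Δy = -11.565 × (-0.012) = +0.138780
Convexity effect: ½·C·(Δy)² = 0.5 × 124.11 × (-0.012)² = +0.00893592
ΔP/P ≈ +0.138780 + 0.00893592 = +0.14771592
= +14.771592%.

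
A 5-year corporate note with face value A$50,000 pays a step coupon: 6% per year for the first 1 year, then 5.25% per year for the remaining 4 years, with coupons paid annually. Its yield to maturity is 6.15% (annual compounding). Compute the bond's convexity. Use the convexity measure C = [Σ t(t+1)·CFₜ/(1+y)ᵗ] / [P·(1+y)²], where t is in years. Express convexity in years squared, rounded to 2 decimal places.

With y = 0.0615:
  t   CF        PV=CF/(1+0.0615)^t    t·PV        t(t+1)·PV
  1     3,000.00     2,826.1894     2,826.1894       5,652.3787
  2     2,625.00     2,329.6427     4,659.2853      13,977.8560
  3     2,625.00     2,194.6704     6,584.0113      26,336.0452
  4     2,625.00     2,067.5181     8,270.0723      41,350.3614
  5    52,625.00    39,047.3995   195,236.9977   1,171,421.9865
  Σ                 48,465.4201   217,576.5560   1,258,738.6277
P = 48,465.4201.
Convexity = Σ t(t+1)·PV / [P·(1+y)²] = 1,258,738.6277 / (48,465.4201 × 1.126782) = 23.04961.

23.05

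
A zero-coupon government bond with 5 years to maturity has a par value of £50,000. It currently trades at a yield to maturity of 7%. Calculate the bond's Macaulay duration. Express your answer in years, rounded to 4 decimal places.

A zero-coupon bond has a single cash flow at maturity, so its Macaulay duration equals its maturity: 5 years.

5.0000 years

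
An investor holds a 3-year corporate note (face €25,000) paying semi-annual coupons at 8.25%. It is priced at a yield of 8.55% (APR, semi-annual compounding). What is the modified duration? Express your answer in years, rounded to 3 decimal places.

Periodic yield y = 0.04275. First find Macaulay duration:
  t   CF        PV=CF/(1+0.04275)^t    t·PV
  1     1,031.25       988.9715       988.9715
  2     1,031.25       948.4262     1,896.8525
  3     1,031.25       909.5433     2,728.6298
  4     1,031.25       872.2544     3,489.0176
  5     1,031.25       836.4943     4,182.4713
  6    26,031.25    20,249.4780   121,496.8679
  Σ                 24,805.1676   134,782.8106
P = 24,805.1676; Macaulay duration = 134,782.8106 / 24,805.1676 = 5.43366 half-year periods = 2.71683 years.
Modified duration = D_Mac / (1 + y) = 2.71683 / 1.04275 = 2.60545 years.

2.605 years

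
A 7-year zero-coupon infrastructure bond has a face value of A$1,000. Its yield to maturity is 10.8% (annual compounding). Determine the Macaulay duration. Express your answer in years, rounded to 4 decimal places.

A zero-coupon bond has a single cash flow at maturity, so its Macaulay duration equals its maturity: 7 years.

7.0000 years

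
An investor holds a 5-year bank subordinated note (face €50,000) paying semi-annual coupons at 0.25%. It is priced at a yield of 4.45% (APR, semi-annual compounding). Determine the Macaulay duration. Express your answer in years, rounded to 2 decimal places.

Periodic yield y = 0.02225. Discount each cash flow and weight by its period:
  t   CF        PV=CF/(1+0.02225)^t    t·PV
  1        62.50        61.1396        61.1396
  2        62.50        59.8089       119.6178
  3        62.50        58.5071       175.5213
  4        62.50        57.2337       228.9347
  5        62.50        55.9879       279.9397
  6        62.50        54.7693       328.6159
  7        62.50        53.5772       375.0405
  8        62.50        52.4111       419.2886
  9        62.50        51.2703       461.4328
  10   50,062.50    40,173.6546   401,736.5459
  Σ                 40,678.3597   404,186.0767
Price P = Σ PV = 40,678.3597.
Macaulay duration = Σ(t·PV) / P = 404,186.0767 / 40,678.3597 = 9.93614 half-year periods.
In years: 9.93614 / 2 = 4.96807 years.

4.97 years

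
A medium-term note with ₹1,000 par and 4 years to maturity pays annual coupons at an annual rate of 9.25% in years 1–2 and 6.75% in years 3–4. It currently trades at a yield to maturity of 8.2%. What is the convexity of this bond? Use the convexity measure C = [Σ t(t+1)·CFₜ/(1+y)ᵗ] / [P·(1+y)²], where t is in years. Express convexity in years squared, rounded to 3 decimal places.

With y = 0.082:
  t   CF        PV=CF/(1+0.082)^t    t·PV        t(t+1)·PV
  1        92.50        85.4898        85.4898         170.9797
  2        92.50        79.0109       158.0219         474.0656
  3        67.50        53.2871       159.8613         639.4451
  4     1,067.50       778.8590     3,115.4360      15,577.1799
  Σ                    996.6469     3,518.8090      16,861.6703
P = 996.6469.
Convexity = Σ t(t+1)·PV / [P·(1+y)²] = 16,861.6703 / (996.6469 × 1.170724) = 14.45123.

14.451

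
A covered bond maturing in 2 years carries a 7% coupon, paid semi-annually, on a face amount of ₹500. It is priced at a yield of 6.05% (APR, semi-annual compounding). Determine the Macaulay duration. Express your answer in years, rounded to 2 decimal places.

1.90 years

Periodic yield y = 0.03025. Discount each cash flow and weight by its period:
  t   CF        PV=CF/(1+0.03025)^t    t·PV
  1        17.50        16.9862        16.9862
  2        17.50        16.4874        32.9748
  3        17.50        16.0033        48.0100
  4       517.50       459.3459     1,837.3837
  Σ                    508.8228     1,935.3547
Price P = Σ PV = 508.8228.
Macaulay duration = Σ(t·PV) / P = 1,935.3547 / 508.8228 = 3.80359 half-year periods.
In years: 3.80359 / 2 = 1.90180 years.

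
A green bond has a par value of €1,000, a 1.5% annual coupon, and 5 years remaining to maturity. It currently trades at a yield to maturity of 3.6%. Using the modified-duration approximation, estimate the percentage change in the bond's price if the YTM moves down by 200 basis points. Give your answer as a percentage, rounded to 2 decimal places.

+9.35%

Periodic yield y = 0.036. Modified duration first:
  t   CF        PV=CF/(1+0.036)^t    t·PV
  1        15.00        14.4788        14.4788
  2        15.00        13.9756        27.9513
  3        15.00        13.4900        40.4700
  4        15.00        13.0212        52.0849
  5     1,015.00       850.4862     4,252.4309
  Σ                    905.4518     4,387.4159
P = 905.4518; D_Mac = 4.84555 yrs; D_mod = 4.84555/(1+0.036) = 4.67718 yrs.
ΔP/P ≈ -D_mod · Δy = -4.67718 × (-0.02) = +0.093544 = +9.3544%.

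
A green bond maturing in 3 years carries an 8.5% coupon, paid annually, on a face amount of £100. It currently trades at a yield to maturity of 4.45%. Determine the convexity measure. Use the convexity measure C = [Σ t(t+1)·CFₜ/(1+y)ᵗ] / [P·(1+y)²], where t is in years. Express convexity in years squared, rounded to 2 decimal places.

With y = 0.0445:
  t   CF        PV=CF/(1+0.0445)^t    t·PV        t(t+1)·PV
  1         8.50         8.1379         8.1379          16.2757
  2         8.50         7.7912        15.5823          46.7470
  3       108.50        95.2148       285.6444       1,142.5775
  Σ                    111.1438       309.3645       1,205.6001
P = 111.1438.
Convexity = Σ t(t+1)·PV / [P·(1+y)²] = 1,205.6001 / (111.1438 × 1.090980) = 9.94263.

9.94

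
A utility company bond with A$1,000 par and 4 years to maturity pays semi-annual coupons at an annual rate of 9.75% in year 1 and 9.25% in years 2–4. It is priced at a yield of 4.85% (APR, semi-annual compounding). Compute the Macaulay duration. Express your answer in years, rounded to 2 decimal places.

Periodic yield y = 0.02425. Discount each cash flow and weight by its period:
  t   CF        PV=CF/(1+0.02425)^t    t·PV
  1        48.75        47.5958        47.5958
  2        48.75        46.4689        92.9379
  3        46.25        43.0421       129.1264
  4        46.25        42.0231       168.0923
  5        46.25        41.0281       205.1407
  6        46.25        40.0568       240.3406
  7        46.25        39.1084       273.7587
  8     1,046.25       863.7493     6,909.9941
  Σ                  1,163.0725     8,066.9865
Price P = Σ PV = 1,163.0725.
Macaulay duration = Σ(t·PV) / P = 8,066.9865 / 1,163.0725 = 6.93593 half-year periods.
In years: 6.93593 / 2 = 3.46796 years.

3.47 years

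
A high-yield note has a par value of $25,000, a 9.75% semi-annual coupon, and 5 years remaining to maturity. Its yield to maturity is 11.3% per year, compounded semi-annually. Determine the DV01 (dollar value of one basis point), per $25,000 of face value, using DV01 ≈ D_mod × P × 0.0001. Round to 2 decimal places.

$9.01

Periodic yield y = 0.0565.
  t   CF        PV=CF/(1+0.0565)^t    t·PV
  1     1,218.75     1,153.5731     1,153.5731
  2     1,218.75     1,091.8818     2,183.7636
  3     1,218.75     1,033.4896     3,100.4689
  4     1,218.75       978.2202     3,912.8808
  5     1,218.75       925.9065     4,629.5324
  6     1,218.75       876.3904     5,258.3425
  7     1,218.75       829.5224     5,806.6568
  8     1,218.75       785.1608     6,281.2865
  9     1,218.75       743.1716     6,688.5446
  10   26,218.75    15,132.7190   151,327.1903
  Σ                 23,550.0355   190,342.2395
P = 23,550.0355; D_Mac = 8.08246 half-year periods = 4.04123 yrs; D_mod = 3.82511 yrs.
DV01 ≈ 3.82511 × 23,550.0355 × 0.0001 = 9.008151.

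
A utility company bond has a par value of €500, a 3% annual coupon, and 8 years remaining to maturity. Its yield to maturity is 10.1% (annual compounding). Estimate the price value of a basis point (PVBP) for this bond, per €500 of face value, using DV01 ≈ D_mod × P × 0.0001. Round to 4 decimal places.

Periodic yield y = 0.101.
  t   CF        PV=CF/(1+0.101)^t    t·PV
  1        15.00        13.6240        13.6240
  2        15.00        12.3742        24.7484
  3        15.00        11.2390        33.7171
  4        15.00        10.2080        40.8321
  5        15.00         9.2716        46.3580
  6        15.00         8.4211        50.5264
  7        15.00         7.6486        53.5400
  8       515.00       238.5111     1,908.0892
  Σ                    311.2976     2,171.4351
P = 311.2976; D_Mac = 6.97543 yrs; D_mod = 6.33554 yrs.
DV01 ≈ 6.33554 × 311.2976 × 0.0001 = 0.197224.

€0.1972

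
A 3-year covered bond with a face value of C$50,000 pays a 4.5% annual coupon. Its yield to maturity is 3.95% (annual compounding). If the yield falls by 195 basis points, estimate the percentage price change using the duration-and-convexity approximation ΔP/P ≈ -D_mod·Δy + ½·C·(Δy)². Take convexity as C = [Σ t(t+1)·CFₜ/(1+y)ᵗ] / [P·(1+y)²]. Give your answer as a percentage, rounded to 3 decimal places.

With y = 0.0395:
  t   CF        PV=CF/(1+0.0395)^t    t·PV        t(t+1)·PV
  1     2,250.00     2,164.5022     2,164.5022       4,329.0043
  2     2,250.00     2,082.2532     4,164.5063      12,493.5190
  3    52,250.00    46,517.1195   139,551.3585     558,205.4339
  Σ                 50,763.8748   145,880.3670     575,027.9572
P = 50,763.8748; D_Mac = 2.87370 yrs; D_mod = 2.76451 yrs; C = 10.48299.
Duration effect: -2.76451 × (-0.0195) = +0.053908
Convexity effect: 0.5 × 10.48299 × (-0.0195)² = +0.0019931
ΔP/P ≈ +0.053908 + 0.0019931 = +0.055901 = +5.5901%.

+5.590%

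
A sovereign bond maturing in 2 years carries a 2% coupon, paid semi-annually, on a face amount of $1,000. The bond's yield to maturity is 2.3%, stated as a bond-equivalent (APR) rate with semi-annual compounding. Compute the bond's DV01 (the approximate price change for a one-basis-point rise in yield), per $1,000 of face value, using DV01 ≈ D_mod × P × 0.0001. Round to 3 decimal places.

Periodic yield y = 0.0115.
  t   CF        PV=CF/(1+0.0115)^t    t·PV
  1        10.00         9.8863         9.8863
  2        10.00         9.7739        19.5478
  3        10.00         9.6628        28.9884
  4     1,010.00       964.8456     3,859.3824
  Σ                    994.1686     3,917.8049
P = 994.1686; D_Mac = 3.94079 half-year periods = 1.97039 yrs; D_mod = 1.94799 yrs.
DV01 ≈ 1.94799 × 994.1686 × 0.0001 = 0.193663.

$0.194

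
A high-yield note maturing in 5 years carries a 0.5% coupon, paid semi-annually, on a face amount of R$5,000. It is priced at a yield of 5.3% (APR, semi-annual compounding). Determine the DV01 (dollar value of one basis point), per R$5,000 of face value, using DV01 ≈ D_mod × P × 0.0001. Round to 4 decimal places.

Periodic yield y = 0.0265.
  t   CF        PV=CF/(1+0.0265)^t    t·PV
  1        12.50        12.1773        12.1773
  2        12.50        11.8629        23.7259
  3        12.50        11.5567        34.6700
  4        12.50        11.2583        45.0333
  5        12.50        10.9677        54.8385
  6        12.50        10.6846        64.1073
  7        12.50        10.4087        72.8610
  8        12.50        10.1400        81.1201
  9        12.50         9.8782        88.9041
  10    5,012.50     3,858.9118    38,589.1177
  Σ                  3,957.8462    39,066.5552
P = 3,957.8462; D_Mac = 9.87066 half-year periods = 4.93533 yrs; D_mod = 4.80792 yrs.
DV01 ≈ 4.80792 × 3,957.8462 × 0.0001 = 1.902901.

R$1.9029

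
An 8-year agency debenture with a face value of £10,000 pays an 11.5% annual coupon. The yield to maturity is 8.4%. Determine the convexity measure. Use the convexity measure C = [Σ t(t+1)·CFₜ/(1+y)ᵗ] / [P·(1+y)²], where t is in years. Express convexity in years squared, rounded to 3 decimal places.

With y = 0.084:
  t   CF        PV=CF/(1+0.084)^t    t·PV        t(t+1)·PV
  1     1,150.00     1,060.8856     1,060.8856       2,121.7712
  2     1,150.00       978.6768     1,957.3535       5,872.0606
  3     1,150.00       902.8383     2,708.5150      10,834.0601
  4     1,150.00       832.8767     3,331.5068      16,657.5340
  5     1,150.00       768.3364     3,841.6822      23,050.0931
  6     1,150.00       708.7975     4,252.7847      29,769.4929
  7     1,150.00       653.8722     4,577.1053      36,616.8425
  8    11,150.00     5,848.4477    46,787.5815     421,088.2336
  Σ                 11,754.7312    68,517.4147     546,010.0880
P = 11,754.7312.
Convexity = Σ t(t+1)·PV / [P·(1+y)²] = 546,010.0880 / (11,754.7312 × 1.175056) = 39.53024.

39.530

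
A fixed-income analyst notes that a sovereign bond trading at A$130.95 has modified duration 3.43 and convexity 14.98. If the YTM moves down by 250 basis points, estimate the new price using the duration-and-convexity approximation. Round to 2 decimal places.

A$142.79

Duration effect: -D_mod·Δy = -3.43 × (-0.025) = +0.085750
Convexity effect: ½·C·(Δy)² = 0.5 × 14.98 × (-0.025)² = +0.00468125
ΔP/P ≈ +0.085750 + 0.00468125 = +0.09043125
New price ≈ 130.95 × (1 + 0.09043125) = 142.7919721875.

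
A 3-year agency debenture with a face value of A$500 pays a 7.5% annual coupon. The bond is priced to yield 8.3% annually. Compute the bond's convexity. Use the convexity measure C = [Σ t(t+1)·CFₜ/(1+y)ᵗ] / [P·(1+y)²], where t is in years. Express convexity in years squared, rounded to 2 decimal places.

9.29

With y = 0.083:
  t   CF        PV=CF/(1+0.083)^t    t·PV        t(t+1)·PV
  1        37.50        34.6260        34.6260          69.2521
  2        37.50        31.9723        63.9447         191.8340
  3       537.50       423.1488     1,269.4464       5,077.7854
  Σ                    489.7472     1,368.0171       5,338.8715
P = 489.7472.
Convexity = Σ t(t+1)·PV / [P·(1+y)²] = 5,338.8715 / (489.7472 × 1.172889) = 9.29438.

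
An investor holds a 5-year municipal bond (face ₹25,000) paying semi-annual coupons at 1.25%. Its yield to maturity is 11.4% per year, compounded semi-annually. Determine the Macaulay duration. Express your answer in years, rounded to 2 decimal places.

Periodic yield y = 0.057. Discount each cash flow and weight by its period:
  t   CF        PV=CF/(1+0.057)^t    t·PV
  1       156.25       147.8240       147.8240
  2       156.25       139.8524       279.7049
  3       156.25       132.3107       396.9322
  4       156.25       125.1757       500.7029
  5       156.25       118.4255       592.1273
  6       156.25       112.0392       672.2354
  7       156.25       105.9974       741.9816
  8       156.25       100.2813       802.2507
  9       156.25        94.8735       853.8619
  10   25,156.25    14,450.9377   144,509.3771
  Σ                 15,527.7176   149,496.9980
Price P = Σ PV = 15,527.7176.
Macaulay duration = Σ(t·PV) / P = 149,496.9980 / 15,527.7176 = 9.62775 half-year periods.
In years: 9.62775 / 2 = 4.81388 years.

4.81 years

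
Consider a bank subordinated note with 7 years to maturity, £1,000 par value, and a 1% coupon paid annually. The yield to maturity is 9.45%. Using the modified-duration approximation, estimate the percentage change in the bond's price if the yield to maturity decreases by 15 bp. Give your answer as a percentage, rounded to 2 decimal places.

+0.92%

Periodic yield y = 0.0945. Modified duration first:
  t   CF        PV=CF/(1+0.0945)^t    t·PV
  1        10.00         9.1366         9.1366
  2        10.00         8.3477        16.6955
  3        10.00         7.6270        22.8809
  4        10.00         6.9685        27.8738
  5        10.00         6.3668        31.8340
  6        10.00         5.8171        34.9025
  7     1,010.00       536.7982     3,757.5871
  Σ                    581.0618     3,900.9104
P = 581.0618; D_Mac = 6.71342 yrs; D_mod = 6.71342/(1+0.0945) = 6.13378 yrs.
ΔP/P ≈ -D_mod · Δy = -6.13378 × (-0.0015) = +0.009201 = +0.9201%.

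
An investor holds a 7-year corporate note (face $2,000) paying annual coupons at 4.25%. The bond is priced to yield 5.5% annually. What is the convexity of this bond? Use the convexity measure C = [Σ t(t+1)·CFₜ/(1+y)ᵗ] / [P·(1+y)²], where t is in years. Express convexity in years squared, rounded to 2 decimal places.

With y = 0.055:
  t   CF        PV=CF/(1+0.055)^t    t·PV        t(t+1)·PV
  1        85.00        80.5687        80.5687         161.1374
  2        85.00        76.3685       152.7369         458.2107
  3        85.00        72.3872       217.1615         868.6459
  4        85.00        68.6134       274.4537       1,372.2685
  5        85.00        65.0364       325.1821       1,951.0926
  6        85.00        61.6459       369.8754       2,589.1276
  7     2,085.00     1,433.3057    10,033.1402      80,265.1218
  Σ                  1,857.9258    11,453.1185      87,665.6046
P = 1,857.9258.
Convexity = Σ t(t+1)·PV / [P·(1+y)²] = 87,665.6046 / (1,857.9258 × 1.113025) = 42.39317.

42.39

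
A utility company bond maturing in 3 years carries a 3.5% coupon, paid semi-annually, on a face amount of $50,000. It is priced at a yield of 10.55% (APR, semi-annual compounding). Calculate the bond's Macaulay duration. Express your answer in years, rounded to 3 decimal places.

Periodic yield y = 0.05275. Discount each cash flow and weight by its period:
  t   CF        PV=CF/(1+0.05275)^t    t·PV
  1       875.00       831.1565       831.1565
  2       875.00       789.5099     1,579.0197
  3       875.00       749.9500     2,249.8500
  4       875.00       712.3723     2,849.4894
  5       875.00       676.6776     3,383.3880
  6    50,875.00    37,372.5664   224,235.3981
  Σ                 41,132.2326   235,128.3017
Price P = Σ PV = 41,132.2326.
Macaulay duration = Σ(t·PV) / P = 235,128.3017 / 41,132.2326 = 5.71640 half-year periods.
In years: 5.71640 / 2 = 2.85820 years.

2.858 years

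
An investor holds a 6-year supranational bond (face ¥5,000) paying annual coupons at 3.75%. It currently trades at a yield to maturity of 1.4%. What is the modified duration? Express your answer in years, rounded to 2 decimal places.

5.44 years

Periodic yield y = 0.014. First find Macaulay duration:
  t   CF        PV=CF/(1+0.014)^t    t·PV
  1       187.50       184.9112       184.9112
  2       187.50       182.3582       364.7165
  3       187.50       179.8405       539.5214
  4       187.50       177.3575       709.4298
  5       187.50       174.9087       874.5437
  6     5,187.50     4,772.3290    28,633.9743
  Σ                  5,671.7052    31,307.0968
P = 5,671.7052; Macaulay duration = 31,307.0968 / 5,671.7052 = 5.51987 years.
Modified duration = D_Mac / (1 + y) = 5.51987 / 1.014 = 5.44366 years.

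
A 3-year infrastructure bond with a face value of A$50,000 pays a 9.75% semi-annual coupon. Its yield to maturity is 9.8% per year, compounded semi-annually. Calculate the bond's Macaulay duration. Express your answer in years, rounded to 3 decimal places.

Periodic yield y = 0.049. Discount each cash flow and weight by its period:
  t   CF        PV=CF/(1+0.049)^t    t·PV
  1     2,437.50     2,323.6416     2,323.6416
  2     2,437.50     2,215.1016     4,430.2032
  3     2,437.50     2,111.6316     6,334.8949
  4     2,437.50     2,012.9949     8,051.9795
  5     2,437.50     1,918.9656     9,594.8279
  6    52,437.50    39,354.0152   236,124.0912
  Σ                 49,936.3504   266,859.6382
Price P = Σ PV = 49,936.3504.
Macaulay duration = Σ(t·PV) / P = 266,859.6382 / 49,936.3504 = 5.34400 half-year periods.
In years: 5.34400 / 2 = 2.67200 years.

2.672 years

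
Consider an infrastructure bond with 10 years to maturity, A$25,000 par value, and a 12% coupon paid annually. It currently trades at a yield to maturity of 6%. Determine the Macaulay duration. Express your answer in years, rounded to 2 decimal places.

6.95 years

Periodic yield y = 0.06. Discount each cash flow and weight by its year:
  t   CF        PV=CF/(1+0.06)^t    t·PV
  1     3,000.00     2,830.1887     2,830.1887
  2     3,000.00     2,669.9893     5,339.9786
  3     3,000.00     2,518.8578     7,556.5735
  4     3,000.00     2,376.2810     9,505.1240
  5     3,000.00     2,241.7745    11,208.8726
  6     3,000.00     2,114.8816    12,689.2897
  7     3,000.00     1,995.1713    13,966.1994
  8     3,000.00     1,882.2371    15,057.8969
  9     3,000.00     1,775.6954    15,981.2585
  10   28,000.00    15,635.0538   156,350.5375
  Σ                 36,040.1306   250,485.9195
Price P = Σ PV = 36,040.1306.
Macaulay duration = Σ(t·PV) / P = 250,485.9195 / 36,040.1306 = 6.95019 years.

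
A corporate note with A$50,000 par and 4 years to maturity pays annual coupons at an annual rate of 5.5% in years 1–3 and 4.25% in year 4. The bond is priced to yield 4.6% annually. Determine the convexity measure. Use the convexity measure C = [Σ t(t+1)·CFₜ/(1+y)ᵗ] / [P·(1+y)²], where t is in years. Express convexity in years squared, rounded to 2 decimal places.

16.46

With y = 0.046:
  t   CF        PV=CF/(1+0.046)^t    t·PV        t(t+1)·PV
  1     2,750.00     2,629.0631     2,629.0631       5,258.1262
  2     2,750.00     2,513.4446     5,026.8893      15,080.6679
  3     2,750.00     2,402.9107     7,208.7322      28,834.9290
  4    52,125.00    43,543.0985   174,172.3940     870,861.9698
  Σ                 51,088.5170   189,037.0786     920,035.6929
P = 51,088.5170.
Convexity = Σ t(t+1)·PV / [P·(1+y)²] = 920,035.6929 / (51,088.5170 × 1.094116) = 16.45955.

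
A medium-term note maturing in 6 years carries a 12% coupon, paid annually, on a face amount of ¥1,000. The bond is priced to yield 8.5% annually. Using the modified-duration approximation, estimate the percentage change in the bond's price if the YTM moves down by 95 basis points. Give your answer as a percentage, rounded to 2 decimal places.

+4.12%

Periodic yield y = 0.085. Modified duration first:
  t   CF        PV=CF/(1+0.085)^t    t·PV
  1       120.00       110.5991       110.5991
  2       120.00       101.9346       203.8693
  3       120.00        93.9490       281.8469
  4       120.00        86.5889       346.3557
  5       120.00        79.8055       399.0273
  6     1,120.00       686.4985     4,118.9910
  Σ                  1,159.3756     5,460.6892
P = 1,159.3756; D_Mac = 4.71003 yrs; D_mod = 4.71003/(1+0.085) = 4.34104 yrs.
ΔP/P ≈ -D_mod · Δy = -4.34104 × (-0.0095) = +0.041240 = +4.1240%.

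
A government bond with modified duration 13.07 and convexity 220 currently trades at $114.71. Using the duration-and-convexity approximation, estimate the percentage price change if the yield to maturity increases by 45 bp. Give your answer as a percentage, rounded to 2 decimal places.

-5.66%

Duration effect: -D_mod·Δy = -13.07 × (+0.0045) = -0.058815
Convexity effect: ½·C·(Δy)² = 0.5 × 220 × (0.0045)² = +0.0022275
ΔP/P ≈ -0.058815 + 0.0022275 = -0.0565875
= -5.65875%.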